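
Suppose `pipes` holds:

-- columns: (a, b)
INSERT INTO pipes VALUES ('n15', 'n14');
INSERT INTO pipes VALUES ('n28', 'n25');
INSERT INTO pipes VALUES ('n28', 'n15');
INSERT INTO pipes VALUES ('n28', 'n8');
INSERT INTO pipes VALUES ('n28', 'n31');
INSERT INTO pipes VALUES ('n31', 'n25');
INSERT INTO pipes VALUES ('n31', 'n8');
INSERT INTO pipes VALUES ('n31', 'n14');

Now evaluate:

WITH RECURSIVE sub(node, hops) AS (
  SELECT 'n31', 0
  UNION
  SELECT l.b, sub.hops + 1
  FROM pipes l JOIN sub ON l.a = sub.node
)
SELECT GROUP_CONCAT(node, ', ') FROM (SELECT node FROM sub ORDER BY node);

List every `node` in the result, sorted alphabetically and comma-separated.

n14, n25, n31, n8

Base: (n31, hops=0).
Iteration 1: edges from {n31} -> (n14, hops=1), (n25, hops=1), (n8, hops=1).
Iteration 2: no outgoing edges from {n14,n25,n8}; recursion stops.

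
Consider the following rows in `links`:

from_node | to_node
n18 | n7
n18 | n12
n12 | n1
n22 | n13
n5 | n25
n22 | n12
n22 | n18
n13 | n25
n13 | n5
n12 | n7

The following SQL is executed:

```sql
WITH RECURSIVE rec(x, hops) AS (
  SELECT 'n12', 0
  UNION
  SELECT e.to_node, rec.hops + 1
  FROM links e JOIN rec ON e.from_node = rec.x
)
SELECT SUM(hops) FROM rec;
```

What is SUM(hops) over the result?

Base: (n12, hops=0).
Iteration 1: edges from {n12} -> (n1, hops=1), (n7, hops=1).
Iteration 2: no outgoing edges from {n1,n7}; recursion stops.
SUM(hops) = 0 + 1 + 1 = 2.

2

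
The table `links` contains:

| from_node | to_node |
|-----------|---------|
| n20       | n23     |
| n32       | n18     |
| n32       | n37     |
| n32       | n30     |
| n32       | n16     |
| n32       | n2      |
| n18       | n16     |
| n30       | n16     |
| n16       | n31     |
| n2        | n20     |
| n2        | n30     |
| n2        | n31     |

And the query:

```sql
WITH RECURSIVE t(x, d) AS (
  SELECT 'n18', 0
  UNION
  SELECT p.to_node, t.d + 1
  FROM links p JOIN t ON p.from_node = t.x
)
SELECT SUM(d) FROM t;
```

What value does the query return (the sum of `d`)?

Base: (n18, d=0).
Iteration 1: edges from {n18} -> (n16, d=1).
Iteration 2: edges from {n16} -> (n31, d=2).
Iteration 3: no outgoing edges from {n31}; recursion stops.
SUM(d) = 0 + 1 + 2 = 3.

3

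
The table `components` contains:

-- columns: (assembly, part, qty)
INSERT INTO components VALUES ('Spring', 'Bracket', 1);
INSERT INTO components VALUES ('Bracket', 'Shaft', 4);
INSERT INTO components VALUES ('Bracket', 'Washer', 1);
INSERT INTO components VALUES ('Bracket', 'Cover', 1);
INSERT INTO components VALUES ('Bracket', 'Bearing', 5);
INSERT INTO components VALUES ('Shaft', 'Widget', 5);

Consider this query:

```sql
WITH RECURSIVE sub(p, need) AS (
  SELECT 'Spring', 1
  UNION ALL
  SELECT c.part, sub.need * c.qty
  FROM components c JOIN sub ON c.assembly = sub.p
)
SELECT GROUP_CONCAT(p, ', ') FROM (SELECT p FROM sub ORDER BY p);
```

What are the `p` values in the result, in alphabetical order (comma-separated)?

Base: (Spring, need=1).
Iteration 1: components of {Spring} -> Bracket = 1*1 = 1.
Iteration 2: components of {Bracket} -> Bearing = 1*5 = 5, Cover = 1*1 = 1, Shaft = 1*4 = 4, Washer = 1*1 = 1.
Iteration 3: components of {Bearing,Cover,Shaft,Washer} -> Widget = 4*5 = 20.
Iteration 4: no further components; recursion stops.

Bearing, Bracket, Cover, Shaft, Spring, Washer, Widget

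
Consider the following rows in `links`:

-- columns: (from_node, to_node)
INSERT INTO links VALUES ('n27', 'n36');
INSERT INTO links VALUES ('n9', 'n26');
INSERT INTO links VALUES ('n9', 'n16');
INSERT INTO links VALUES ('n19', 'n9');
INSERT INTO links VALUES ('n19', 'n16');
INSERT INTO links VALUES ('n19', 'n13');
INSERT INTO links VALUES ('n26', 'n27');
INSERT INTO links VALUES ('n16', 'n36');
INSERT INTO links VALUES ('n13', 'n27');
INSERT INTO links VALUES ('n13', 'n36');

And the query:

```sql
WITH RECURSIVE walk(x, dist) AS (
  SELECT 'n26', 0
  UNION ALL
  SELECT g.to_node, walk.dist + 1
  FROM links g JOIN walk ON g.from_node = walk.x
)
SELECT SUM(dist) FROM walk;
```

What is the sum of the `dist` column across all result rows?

3

Base: (n26, dist=0).
Iteration 1: edges from {n26} -> (n27, dist=1).
Iteration 2: edges from {n27} -> (n36, dist=2).
Iteration 3: no outgoing edges from {n36}; recursion stops.
SUM(dist) = 0 + 1 + 2 = 3.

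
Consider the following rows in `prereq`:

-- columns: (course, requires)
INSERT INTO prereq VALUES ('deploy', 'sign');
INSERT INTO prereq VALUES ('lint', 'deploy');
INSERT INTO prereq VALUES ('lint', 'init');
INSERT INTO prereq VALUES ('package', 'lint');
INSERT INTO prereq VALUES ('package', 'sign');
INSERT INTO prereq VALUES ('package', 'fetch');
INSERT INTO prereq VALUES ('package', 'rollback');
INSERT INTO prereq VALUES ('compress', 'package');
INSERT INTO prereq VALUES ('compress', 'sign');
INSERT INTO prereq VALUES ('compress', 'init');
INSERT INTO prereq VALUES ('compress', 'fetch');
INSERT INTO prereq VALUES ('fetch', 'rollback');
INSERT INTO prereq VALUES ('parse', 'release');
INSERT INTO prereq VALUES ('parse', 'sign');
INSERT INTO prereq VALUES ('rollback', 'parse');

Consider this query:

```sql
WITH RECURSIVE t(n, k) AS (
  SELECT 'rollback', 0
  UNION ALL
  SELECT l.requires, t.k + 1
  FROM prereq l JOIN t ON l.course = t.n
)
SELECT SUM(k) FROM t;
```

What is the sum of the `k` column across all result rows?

5

Base: (rollback, k=0).
Iteration 1: edges from {rollback} -> (parse, k=1).
Iteration 2: edges from {parse} -> (release, k=2), (sign, k=2).
Iteration 3: no outgoing edges from {release,sign}; recursion stops.
SUM(k) = 0 + 1 + 2 + 2 = 5.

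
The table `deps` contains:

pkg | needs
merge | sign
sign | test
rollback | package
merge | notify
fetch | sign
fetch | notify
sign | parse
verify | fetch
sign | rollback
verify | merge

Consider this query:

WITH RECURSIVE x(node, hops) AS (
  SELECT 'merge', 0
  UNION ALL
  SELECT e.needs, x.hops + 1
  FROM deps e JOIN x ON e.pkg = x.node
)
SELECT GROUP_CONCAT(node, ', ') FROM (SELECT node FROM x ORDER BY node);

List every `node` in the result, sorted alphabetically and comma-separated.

Base: (merge, hops=0).
Iteration 1: edges from {merge} -> (notify, hops=1), (sign, hops=1).
Iteration 2: edges from {notify,sign} -> (parse, hops=2), (rollback, hops=2), (test, hops=2).
Iteration 3: edges from {parse,rollback,test} -> (package, hops=3).
Iteration 4: no outgoing edges from {package}; recursion stops.

merge, notify, package, parse, rollback, sign, test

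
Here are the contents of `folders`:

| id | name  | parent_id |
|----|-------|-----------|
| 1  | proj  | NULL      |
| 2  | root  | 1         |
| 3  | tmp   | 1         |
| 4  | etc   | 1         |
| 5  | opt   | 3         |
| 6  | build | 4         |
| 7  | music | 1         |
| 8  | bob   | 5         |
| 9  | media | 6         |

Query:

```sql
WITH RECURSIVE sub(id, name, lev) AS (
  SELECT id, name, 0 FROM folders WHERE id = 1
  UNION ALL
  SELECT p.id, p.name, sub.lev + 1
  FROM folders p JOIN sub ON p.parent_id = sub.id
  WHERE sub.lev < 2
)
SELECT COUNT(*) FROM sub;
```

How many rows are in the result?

7

Base: id=1 (proj) at lev 0.
Iteration 1: rows with parent_id in {1} -> root (id 2, lev 1), tmp (id 3, lev 1), etc (id 4, lev 1), music (id 7, lev 1).
Iteration 2: rows with parent_id in {2,3,4,7} -> opt (id 5, lev 2), build (id 6, lev 2).
Iteration 3: lev < 2 fails for all current rows; recursion stops.
Total rows emitted: 7.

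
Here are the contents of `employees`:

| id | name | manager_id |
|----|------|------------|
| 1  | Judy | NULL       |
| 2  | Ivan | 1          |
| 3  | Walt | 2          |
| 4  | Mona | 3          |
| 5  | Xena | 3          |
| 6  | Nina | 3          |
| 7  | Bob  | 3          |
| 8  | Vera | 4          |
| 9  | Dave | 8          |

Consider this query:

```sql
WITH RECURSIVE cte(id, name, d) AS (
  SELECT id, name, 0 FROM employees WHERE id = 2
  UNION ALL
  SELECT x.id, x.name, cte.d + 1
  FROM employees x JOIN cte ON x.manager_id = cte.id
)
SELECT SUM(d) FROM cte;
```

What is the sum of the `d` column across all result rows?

Base: id=2 (Ivan) at d 0.
Iteration 1: rows with manager_id in {2} -> Walt (id 3, d 1).
Iteration 2: rows with manager_id in {3} -> Mona (id 4, d 2), Xena (id 5, d 2), Nina (id 6, d 2), Bob (id 7, d 2).
Iteration 3: rows with manager_id in {4,5,6,7} -> Vera (id 8, d 3).
Iteration 4: rows with manager_id in {8} -> Dave (id 9, d 4).
Iteration 5: no rows with manager_id in {9}; recursion stops.
SUM(d) = 0 + 1 + 2 + 2 + 2 + 2 + 3 + 4 = 16.

16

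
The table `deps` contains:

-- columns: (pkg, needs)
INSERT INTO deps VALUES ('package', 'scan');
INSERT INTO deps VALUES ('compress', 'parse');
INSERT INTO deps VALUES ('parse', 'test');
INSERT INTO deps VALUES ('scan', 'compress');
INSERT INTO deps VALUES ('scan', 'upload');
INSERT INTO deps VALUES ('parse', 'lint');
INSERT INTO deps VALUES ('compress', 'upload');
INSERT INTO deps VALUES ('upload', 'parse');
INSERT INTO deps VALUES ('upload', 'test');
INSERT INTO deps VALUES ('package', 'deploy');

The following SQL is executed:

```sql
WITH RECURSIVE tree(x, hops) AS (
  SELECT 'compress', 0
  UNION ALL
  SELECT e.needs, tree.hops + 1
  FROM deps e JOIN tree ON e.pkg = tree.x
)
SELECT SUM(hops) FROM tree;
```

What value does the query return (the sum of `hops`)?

16

Base: (compress, hops=0).
Iteration 1: edges from {compress} -> (parse, hops=1), (upload, hops=1).
Iteration 2: edges from {parse,upload} -> (lint, hops=2), (parse, hops=2), (test, hops=2) x2. [UNION ALL keeps all 4 new rows, including repeats]
Iteration 3: edges from {lint,parse,test} -> (lint, hops=3), (test, hops=3).
Iteration 4: no outgoing edges from {lint,test}; recursion stops.
SUM(hops) = 0 + 1 + 1 + 2 + 2 + 2 + 2 + 3 + 3 = 16.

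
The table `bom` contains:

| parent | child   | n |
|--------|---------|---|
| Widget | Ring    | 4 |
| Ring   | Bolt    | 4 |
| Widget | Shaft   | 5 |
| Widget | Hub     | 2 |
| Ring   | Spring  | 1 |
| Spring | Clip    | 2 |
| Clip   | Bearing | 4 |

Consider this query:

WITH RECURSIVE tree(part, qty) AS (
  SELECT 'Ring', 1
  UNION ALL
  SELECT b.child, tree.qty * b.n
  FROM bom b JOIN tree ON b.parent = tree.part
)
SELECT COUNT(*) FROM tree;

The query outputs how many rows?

Base: (Ring, qty=1).
Iteration 1: components of {Ring} -> Bolt = 1*4 = 4, Spring = 1*1 = 1.
Iteration 2: components of {Bolt,Spring} -> Clip = 1*2 = 2.
Iteration 3: components of {Clip} -> Bearing = 2*4 = 8.
Iteration 4: no further components; recursion stops.
Total rows emitted: 5.

5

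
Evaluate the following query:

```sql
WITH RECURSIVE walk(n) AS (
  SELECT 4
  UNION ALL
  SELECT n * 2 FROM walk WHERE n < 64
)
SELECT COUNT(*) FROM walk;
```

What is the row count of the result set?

Base: n=4.
Iteration 1: 4 < 64 holds -> n = 4 * 2 = 8.
Iteration 2: 8 < 64 holds -> n = 8 * 2 = 16.
Iteration 3: 16 < 64 holds -> n = 16 * 2 = 32.
Iteration 4: 32 < 64 holds -> n = 32 * 2 = 64.
Iteration 5: 64 < 64 fails; recursion stops.
Total rows emitted: 5.

5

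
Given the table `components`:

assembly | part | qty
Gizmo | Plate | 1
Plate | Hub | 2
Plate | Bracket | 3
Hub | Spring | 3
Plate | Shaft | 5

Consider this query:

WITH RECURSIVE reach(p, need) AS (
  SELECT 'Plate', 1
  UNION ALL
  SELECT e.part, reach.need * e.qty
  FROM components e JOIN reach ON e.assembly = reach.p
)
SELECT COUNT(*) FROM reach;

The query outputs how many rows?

5

Base: (Plate, need=1).
Iteration 1: components of {Plate} -> Bracket = 1*3 = 3, Hub = 1*2 = 2, Shaft = 1*5 = 5.
Iteration 2: components of {Bracket,Hub,Shaft} -> Spring = 2*3 = 6.
Iteration 3: no further components; recursion stops.
Total rows emitted: 5.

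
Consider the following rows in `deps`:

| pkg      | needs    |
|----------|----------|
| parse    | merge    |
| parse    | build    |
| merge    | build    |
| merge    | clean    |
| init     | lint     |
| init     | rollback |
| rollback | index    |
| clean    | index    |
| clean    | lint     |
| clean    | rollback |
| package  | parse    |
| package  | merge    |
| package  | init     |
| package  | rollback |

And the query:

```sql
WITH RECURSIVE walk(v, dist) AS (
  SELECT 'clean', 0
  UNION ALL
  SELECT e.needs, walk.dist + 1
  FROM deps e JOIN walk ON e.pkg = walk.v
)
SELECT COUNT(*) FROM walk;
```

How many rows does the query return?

5

Base: (clean, dist=0).
Iteration 1: edges from {clean} -> (index, dist=1), (lint, dist=1), (rollback, dist=1).
Iteration 2: edges from {index,lint,rollback} -> (index, dist=2).
Iteration 3: no outgoing edges from {index}; recursion stops.
Total rows emitted: 5.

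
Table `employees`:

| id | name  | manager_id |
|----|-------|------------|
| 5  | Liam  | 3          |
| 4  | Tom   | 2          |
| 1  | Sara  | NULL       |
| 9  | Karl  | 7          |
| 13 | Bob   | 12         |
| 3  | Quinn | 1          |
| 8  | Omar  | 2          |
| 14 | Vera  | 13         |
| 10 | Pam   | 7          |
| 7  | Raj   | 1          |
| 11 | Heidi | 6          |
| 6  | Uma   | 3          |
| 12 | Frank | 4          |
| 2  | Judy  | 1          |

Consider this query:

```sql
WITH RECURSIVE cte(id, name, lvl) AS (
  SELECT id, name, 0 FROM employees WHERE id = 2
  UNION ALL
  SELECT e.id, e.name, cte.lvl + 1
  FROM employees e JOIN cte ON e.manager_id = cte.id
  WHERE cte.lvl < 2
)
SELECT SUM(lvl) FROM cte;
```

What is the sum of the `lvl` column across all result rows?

Base: id=2 (Judy) at lvl 0.
Iteration 1: rows with manager_id in {2} -> Tom (id 4, lvl 1), Omar (id 8, lvl 1).
Iteration 2: rows with manager_id in {4,8} -> Frank (id 12, lvl 2).
Iteration 3: lvl < 2 fails for all current rows; recursion stops.
SUM(lvl) = 0 + 1 + 1 + 2 = 4.

4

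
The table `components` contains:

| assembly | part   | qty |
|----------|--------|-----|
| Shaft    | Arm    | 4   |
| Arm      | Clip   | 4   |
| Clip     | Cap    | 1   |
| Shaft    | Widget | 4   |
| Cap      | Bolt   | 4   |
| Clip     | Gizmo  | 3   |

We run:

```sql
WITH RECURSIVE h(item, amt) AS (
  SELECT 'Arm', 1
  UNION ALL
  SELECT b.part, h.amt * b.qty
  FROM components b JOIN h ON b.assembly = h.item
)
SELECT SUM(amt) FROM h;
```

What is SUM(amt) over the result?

Base: (Arm, amt=1).
Iteration 1: components of {Arm} -> Clip = 1*4 = 4.
Iteration 2: components of {Clip} -> Cap = 4*1 = 4, Gizmo = 4*3 = 12.
Iteration 3: components of {Cap,Gizmo} -> Bolt = 4*4 = 16.
Iteration 4: no further components; recursion stops.
SUM(amt) = 1 + 4 + 4 + 12 + 16 = 37.

37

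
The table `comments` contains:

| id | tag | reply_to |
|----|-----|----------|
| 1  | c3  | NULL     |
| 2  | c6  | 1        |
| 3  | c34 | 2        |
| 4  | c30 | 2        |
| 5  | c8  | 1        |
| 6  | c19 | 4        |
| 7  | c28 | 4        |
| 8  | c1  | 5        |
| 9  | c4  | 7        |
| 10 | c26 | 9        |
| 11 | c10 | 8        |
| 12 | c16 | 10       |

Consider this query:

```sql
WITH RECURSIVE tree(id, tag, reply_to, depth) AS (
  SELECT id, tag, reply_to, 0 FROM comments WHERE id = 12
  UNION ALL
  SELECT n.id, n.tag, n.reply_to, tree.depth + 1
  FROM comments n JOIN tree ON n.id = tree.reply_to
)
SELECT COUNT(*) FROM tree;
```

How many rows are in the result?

Base: id=12 (c16), reply_to=10, depth 0.
Iteration 1: join on id=10 -> c26 (id 10, reply_to=9, depth 1).
Iteration 2: join on id=9 -> c4 (id 9, reply_to=7, depth 2).
Iteration 3: join on id=7 -> c28 (id 7, reply_to=4, depth 3).
Iteration 4: join on id=4 -> c30 (id 4, reply_to=2, depth 4).
Iteration 5: join on id=2 -> c6 (id 2, reply_to=1, depth 5).
Iteration 6: join on id=1 -> c3 (id 1, reply_to=NULL, depth 6).
Iteration 7: reply_to is NULL; no match; recursion stops.
Total rows emitted: 7.

7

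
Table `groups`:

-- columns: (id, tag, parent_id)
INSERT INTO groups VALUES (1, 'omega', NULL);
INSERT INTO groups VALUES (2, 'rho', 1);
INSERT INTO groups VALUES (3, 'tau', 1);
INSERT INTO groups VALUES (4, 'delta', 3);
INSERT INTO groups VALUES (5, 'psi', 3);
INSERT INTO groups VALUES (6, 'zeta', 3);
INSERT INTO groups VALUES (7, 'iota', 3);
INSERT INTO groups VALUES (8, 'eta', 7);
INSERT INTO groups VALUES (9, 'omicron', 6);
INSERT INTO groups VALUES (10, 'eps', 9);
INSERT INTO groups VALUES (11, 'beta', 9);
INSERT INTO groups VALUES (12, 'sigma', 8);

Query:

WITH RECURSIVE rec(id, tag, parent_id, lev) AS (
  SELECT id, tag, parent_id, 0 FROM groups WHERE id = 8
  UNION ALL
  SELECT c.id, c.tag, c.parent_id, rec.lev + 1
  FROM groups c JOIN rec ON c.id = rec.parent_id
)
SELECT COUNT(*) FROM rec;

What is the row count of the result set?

Base: id=8 (eta), parent_id=7, lev 0.
Iteration 1: join on id=7 -> iota (id 7, parent_id=3, lev 1).
Iteration 2: join on id=3 -> tau (id 3, parent_id=1, lev 2).
Iteration 3: join on id=1 -> omega (id 1, parent_id=NULL, lev 3).
Iteration 4: parent_id is NULL; no match; recursion stops.
Total rows emitted: 4.

4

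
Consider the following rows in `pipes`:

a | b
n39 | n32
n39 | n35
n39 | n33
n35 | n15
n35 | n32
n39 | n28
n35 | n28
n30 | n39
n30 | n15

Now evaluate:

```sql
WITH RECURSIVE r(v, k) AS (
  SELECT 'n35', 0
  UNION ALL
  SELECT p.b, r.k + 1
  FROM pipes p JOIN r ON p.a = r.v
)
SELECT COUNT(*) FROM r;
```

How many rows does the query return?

4

Base: (n35, k=0).
Iteration 1: edges from {n35} -> (n15, k=1), (n28, k=1), (n32, k=1).
Iteration 2: no outgoing edges from {n15,n28,n32}; recursion stops.
Total rows emitted: 4.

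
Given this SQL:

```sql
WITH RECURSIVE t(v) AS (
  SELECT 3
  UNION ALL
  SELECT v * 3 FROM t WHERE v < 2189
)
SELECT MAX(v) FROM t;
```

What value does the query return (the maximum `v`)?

6561

Base: v=3.
Iteration 1: 3 < 2189 holds -> v = 3 * 3 = 9.
Iteration 2: 9 < 2189 holds -> v = 9 * 3 = 27.
Iteration 3: 27 < 2189 holds -> v = 27 * 3 = 81.
Iteration 4: 81 < 2189 holds -> v = 81 * 3 = 243.
Iteration 5: 243 < 2189 holds -> v = 243 * 3 = 729.
Iteration 6: 729 < 2189 holds -> v = 729 * 3 = 2187.
Iteration 7: 2187 < 2189 holds -> v = 2187 * 3 = 6561.
Iteration 8: 6561 < 2189 fails; recursion stops.
v values: 3, 9, 27, 81, 243, 729, 2187, 6561; the maximum is 6561.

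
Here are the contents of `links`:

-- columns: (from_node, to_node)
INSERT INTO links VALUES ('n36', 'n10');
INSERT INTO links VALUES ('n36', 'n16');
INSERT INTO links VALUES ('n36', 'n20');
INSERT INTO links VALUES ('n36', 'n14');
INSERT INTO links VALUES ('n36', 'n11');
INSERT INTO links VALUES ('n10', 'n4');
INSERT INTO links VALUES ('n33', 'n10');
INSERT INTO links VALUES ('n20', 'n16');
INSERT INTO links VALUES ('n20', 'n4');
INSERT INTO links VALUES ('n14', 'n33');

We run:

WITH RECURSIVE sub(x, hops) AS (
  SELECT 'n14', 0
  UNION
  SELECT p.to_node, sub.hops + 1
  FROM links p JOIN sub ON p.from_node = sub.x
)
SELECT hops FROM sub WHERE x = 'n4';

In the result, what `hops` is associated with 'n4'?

3

Base: (n14, hops=0).
Iteration 1: edges from {n14} -> (n33, hops=1).
Iteration 2: edges from {n33} -> (n10, hops=2).
Iteration 3: edges from {n10} -> (n4, hops=3).
Iteration 4: no outgoing edges from {n4}; recursion stops.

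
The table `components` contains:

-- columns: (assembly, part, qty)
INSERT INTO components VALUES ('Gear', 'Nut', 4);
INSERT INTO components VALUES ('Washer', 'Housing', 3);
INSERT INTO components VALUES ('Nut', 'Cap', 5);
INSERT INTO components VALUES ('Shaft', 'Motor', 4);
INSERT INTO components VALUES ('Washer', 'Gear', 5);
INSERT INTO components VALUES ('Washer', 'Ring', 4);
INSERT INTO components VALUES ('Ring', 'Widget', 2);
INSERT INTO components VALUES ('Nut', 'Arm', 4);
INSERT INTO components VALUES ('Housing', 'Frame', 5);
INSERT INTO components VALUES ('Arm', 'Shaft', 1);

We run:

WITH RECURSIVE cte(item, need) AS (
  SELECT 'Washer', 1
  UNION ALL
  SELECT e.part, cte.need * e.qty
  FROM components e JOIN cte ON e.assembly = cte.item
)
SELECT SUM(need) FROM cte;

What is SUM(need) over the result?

636

Base: (Washer, need=1).
Iteration 1: components of {Washer} -> Gear = 1*5 = 5, Housing = 1*3 = 3, Ring = 1*4 = 4.
Iteration 2: components of {Gear,Housing,Ring} -> Frame = 3*5 = 15, Nut = 5*4 = 20, Widget = 4*2 = 8.
Iteration 3: components of {Frame,Nut,Widget} -> Arm = 20*4 = 80, Cap = 20*5 = 100.
Iteration 4: components of {Arm,Cap} -> Shaft = 80*1 = 80.
Iteration 5: components of {Shaft} -> Motor = 80*4 = 320.
Iteration 6: no further components; recursion stops.
SUM(need) = 1 + 5 + 3 + 4 + 20 + 15 + 8 + 80 + 100 + 80 + 320 = 636.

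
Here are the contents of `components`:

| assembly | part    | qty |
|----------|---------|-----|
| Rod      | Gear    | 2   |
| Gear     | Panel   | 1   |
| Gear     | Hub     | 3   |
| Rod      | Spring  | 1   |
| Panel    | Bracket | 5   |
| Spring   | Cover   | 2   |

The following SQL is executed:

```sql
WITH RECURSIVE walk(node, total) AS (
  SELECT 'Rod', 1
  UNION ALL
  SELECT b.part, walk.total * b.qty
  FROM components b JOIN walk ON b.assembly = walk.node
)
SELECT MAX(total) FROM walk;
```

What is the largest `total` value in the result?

Base: (Rod, total=1).
Iteration 1: components of {Rod} -> Gear = 1*2 = 2, Spring = 1*1 = 1.
Iteration 2: components of {Gear,Spring} -> Cover = 1*2 = 2, Hub = 2*3 = 6, Panel = 2*1 = 2.
Iteration 3: components of {Cover,Hub,Panel} -> Bracket = 2*5 = 10.
Iteration 4: no further components; recursion stops.
total values: 1, 2, 1, 2, 6, 2, 10; the maximum is 10.

10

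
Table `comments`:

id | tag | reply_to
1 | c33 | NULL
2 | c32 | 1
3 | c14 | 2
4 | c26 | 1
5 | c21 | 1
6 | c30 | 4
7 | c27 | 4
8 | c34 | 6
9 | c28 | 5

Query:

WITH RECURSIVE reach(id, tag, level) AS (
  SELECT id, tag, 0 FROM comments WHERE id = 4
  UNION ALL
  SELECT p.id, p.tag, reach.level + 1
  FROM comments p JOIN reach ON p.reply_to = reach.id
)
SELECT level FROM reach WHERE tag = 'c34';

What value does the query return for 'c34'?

Base: id=4 (c26) at level 0.
Iteration 1: rows with reply_to in {4} -> c30 (id 6, level 1), c27 (id 7, level 1).
Iteration 2: rows with reply_to in {6,7} -> c34 (id 8, level 2).
Iteration 3: no rows with reply_to in {8}; recursion stops.

2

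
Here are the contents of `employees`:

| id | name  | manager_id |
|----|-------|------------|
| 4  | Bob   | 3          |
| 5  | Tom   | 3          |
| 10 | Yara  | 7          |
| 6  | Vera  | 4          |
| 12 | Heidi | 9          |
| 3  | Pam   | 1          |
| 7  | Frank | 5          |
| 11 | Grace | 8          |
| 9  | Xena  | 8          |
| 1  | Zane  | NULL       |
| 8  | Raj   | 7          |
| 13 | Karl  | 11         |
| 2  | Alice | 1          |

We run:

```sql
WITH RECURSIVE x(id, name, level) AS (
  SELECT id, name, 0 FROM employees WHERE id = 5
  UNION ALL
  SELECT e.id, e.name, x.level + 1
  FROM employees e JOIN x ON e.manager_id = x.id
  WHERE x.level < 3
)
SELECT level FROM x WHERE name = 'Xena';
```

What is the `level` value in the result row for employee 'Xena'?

3

Base: id=5 (Tom) at level 0.
Iteration 1: rows with manager_id in {5} -> Frank (id 7, level 1).
Iteration 2: rows with manager_id in {7} -> Raj (id 8, level 2), Yara (id 10, level 2).
Iteration 3: rows with manager_id in {8,10} -> Xena (id 9, level 3), Grace (id 11, level 3).
Iteration 4: level < 3 fails for all current rows; recursion stops.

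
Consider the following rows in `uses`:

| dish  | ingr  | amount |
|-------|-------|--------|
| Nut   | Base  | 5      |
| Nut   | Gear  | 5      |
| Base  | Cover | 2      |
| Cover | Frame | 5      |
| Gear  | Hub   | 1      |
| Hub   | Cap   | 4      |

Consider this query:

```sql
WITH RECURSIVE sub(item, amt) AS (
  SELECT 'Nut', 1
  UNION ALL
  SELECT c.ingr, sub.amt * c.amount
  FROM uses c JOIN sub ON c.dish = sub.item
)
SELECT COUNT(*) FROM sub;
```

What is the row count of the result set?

Base: (Nut, amt=1).
Iteration 1: components of {Nut} -> Base = 1*5 = 5, Gear = 1*5 = 5.
Iteration 2: components of {Base,Gear} -> Cover = 5*2 = 10, Hub = 5*1 = 5.
Iteration 3: components of {Cover,Hub} -> Cap = 5*4 = 20, Frame = 10*5 = 50.
Iteration 4: no further components; recursion stops.
Total rows emitted: 7.

7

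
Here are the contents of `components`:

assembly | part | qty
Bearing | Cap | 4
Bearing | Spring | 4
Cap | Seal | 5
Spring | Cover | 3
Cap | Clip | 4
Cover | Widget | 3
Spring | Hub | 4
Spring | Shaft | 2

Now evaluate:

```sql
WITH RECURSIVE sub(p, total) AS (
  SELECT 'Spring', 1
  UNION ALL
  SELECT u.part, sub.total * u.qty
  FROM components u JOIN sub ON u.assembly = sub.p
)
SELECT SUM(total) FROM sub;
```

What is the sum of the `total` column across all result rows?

Base: (Spring, total=1).
Iteration 1: components of {Spring} -> Cover = 1*3 = 3, Hub = 1*4 = 4, Shaft = 1*2 = 2.
Iteration 2: components of {Cover,Hub,Shaft} -> Widget = 3*3 = 9.
Iteration 3: no further components; recursion stops.
SUM(total) = 1 + 3 + 4 + 2 + 9 = 19.

19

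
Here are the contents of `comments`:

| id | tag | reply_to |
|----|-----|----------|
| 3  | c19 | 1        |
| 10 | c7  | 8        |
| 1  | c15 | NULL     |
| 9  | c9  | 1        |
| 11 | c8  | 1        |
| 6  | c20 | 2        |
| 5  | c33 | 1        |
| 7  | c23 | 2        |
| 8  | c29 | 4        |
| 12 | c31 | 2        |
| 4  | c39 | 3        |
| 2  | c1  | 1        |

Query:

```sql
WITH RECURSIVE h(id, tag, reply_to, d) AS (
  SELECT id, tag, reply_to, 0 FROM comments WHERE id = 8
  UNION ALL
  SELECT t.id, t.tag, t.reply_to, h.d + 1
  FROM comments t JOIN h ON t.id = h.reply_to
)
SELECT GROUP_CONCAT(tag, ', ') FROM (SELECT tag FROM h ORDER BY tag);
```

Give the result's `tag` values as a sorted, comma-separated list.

Base: id=8 (c29), reply_to=4, d 0.
Iteration 1: join on id=4 -> c39 (id 4, reply_to=3, d 1).
Iteration 2: join on id=3 -> c19 (id 3, reply_to=1, d 2).
Iteration 3: join on id=1 -> c15 (id 1, reply_to=NULL, d 3).
Iteration 4: reply_to is NULL; no match; recursion stops.

c15, c19, c29, c39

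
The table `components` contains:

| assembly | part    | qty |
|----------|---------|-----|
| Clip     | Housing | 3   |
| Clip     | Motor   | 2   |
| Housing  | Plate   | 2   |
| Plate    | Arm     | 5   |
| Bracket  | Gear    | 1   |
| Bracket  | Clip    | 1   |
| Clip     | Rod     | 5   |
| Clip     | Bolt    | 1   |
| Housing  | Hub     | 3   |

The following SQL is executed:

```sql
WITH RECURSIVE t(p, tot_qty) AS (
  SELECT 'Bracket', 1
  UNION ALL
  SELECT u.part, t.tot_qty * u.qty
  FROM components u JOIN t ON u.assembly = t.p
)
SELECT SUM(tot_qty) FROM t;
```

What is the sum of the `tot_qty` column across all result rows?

59

Base: (Bracket, tot_qty=1).
Iteration 1: components of {Bracket} -> Clip = 1*1 = 1, Gear = 1*1 = 1.
Iteration 2: components of {Clip,Gear} -> Bolt = 1*1 = 1, Housing = 1*3 = 3, Motor = 1*2 = 2, Rod = 1*5 = 5.
Iteration 3: components of {Bolt,Housing,Motor,Rod} -> Hub = 3*3 = 9, Plate = 3*2 = 6.
Iteration 4: components of {Hub,Plate} -> Arm = 6*5 = 30.
Iteration 5: no further components; recursion stops.
SUM(tot_qty) = 1 + 1 + 1 + 3 + 5 + 1 + 2 + 6 + 9 + 30 = 59.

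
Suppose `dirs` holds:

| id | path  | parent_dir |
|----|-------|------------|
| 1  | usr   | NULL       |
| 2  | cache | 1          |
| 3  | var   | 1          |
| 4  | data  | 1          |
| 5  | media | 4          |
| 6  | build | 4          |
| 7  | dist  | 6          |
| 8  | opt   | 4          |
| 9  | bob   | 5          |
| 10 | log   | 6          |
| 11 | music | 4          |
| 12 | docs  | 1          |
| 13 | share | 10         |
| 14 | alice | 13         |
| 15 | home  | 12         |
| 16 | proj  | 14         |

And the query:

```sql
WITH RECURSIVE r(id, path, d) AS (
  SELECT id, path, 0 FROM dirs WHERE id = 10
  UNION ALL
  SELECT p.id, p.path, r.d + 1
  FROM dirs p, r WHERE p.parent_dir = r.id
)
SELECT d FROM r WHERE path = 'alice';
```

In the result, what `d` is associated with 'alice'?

2

Base: id=10 (log) at d 0.
Iteration 1: rows with parent_dir in {10} -> share (id 13, d 1).
Iteration 2: rows with parent_dir in {13} -> alice (id 14, d 2).
Iteration 3: rows with parent_dir in {14} -> proj (id 16, d 3).
Iteration 4: no rows with parent_dir in {16}; recursion stops.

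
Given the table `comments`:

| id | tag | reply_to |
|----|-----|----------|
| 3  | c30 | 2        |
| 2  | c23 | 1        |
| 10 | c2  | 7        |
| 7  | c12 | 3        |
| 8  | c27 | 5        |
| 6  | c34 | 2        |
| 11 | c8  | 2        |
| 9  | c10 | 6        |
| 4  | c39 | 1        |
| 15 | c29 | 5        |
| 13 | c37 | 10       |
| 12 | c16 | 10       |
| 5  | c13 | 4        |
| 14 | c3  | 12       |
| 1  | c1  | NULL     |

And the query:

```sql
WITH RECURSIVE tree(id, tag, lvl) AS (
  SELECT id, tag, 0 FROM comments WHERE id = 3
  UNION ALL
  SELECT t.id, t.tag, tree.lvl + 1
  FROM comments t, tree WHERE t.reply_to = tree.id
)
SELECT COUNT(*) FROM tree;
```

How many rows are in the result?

6

Base: id=3 (c30) at lvl 0.
Iteration 1: rows with reply_to in {3} -> c12 (id 7, lvl 1).
Iteration 2: rows with reply_to in {7} -> c2 (id 10, lvl 2).
Iteration 3: rows with reply_to in {10} -> c16 (id 12, lvl 3), c37 (id 13, lvl 3).
Iteration 4: rows with reply_to in {12,13} -> c3 (id 14, lvl 4).
Iteration 5: no rows with reply_to in {14}; recursion stops.
Total rows emitted: 6.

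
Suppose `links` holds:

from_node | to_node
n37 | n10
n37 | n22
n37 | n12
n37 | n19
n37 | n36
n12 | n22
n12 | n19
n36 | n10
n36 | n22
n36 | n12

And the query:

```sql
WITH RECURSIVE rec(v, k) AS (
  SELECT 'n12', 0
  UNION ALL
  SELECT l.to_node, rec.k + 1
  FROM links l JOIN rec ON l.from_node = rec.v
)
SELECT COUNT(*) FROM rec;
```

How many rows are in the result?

Base: (n12, k=0).
Iteration 1: edges from {n12} -> (n19, k=1), (n22, k=1).
Iteration 2: no outgoing edges from {n19,n22}; recursion stops.
Total rows emitted: 3.

3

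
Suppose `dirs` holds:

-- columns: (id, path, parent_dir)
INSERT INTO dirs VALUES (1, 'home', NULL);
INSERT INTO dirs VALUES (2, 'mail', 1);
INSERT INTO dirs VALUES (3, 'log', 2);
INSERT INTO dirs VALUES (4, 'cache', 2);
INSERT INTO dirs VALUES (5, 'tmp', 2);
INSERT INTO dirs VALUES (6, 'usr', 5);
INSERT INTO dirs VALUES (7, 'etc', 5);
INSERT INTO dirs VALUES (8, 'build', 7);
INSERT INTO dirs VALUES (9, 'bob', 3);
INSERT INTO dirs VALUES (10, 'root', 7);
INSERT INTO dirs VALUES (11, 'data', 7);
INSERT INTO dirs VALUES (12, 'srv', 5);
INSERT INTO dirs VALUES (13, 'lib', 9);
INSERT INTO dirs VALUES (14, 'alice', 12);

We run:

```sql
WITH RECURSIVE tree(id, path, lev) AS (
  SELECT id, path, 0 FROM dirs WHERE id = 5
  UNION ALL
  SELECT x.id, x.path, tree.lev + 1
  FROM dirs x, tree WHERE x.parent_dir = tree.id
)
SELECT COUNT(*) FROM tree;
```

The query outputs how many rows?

8

Base: id=5 (tmp) at lev 0.
Iteration 1: rows with parent_dir in {5} -> usr (id 6, lev 1), etc (id 7, lev 1), srv (id 12, lev 1).
Iteration 2: rows with parent_dir in {6,7,12} -> build (id 8, lev 2), root (id 10, lev 2), data (id 11, lev 2), alice (id 14, lev 2).
Iteration 3: no rows with parent_dir in {8,10,11,14}; recursion stops.
Total rows emitted: 8.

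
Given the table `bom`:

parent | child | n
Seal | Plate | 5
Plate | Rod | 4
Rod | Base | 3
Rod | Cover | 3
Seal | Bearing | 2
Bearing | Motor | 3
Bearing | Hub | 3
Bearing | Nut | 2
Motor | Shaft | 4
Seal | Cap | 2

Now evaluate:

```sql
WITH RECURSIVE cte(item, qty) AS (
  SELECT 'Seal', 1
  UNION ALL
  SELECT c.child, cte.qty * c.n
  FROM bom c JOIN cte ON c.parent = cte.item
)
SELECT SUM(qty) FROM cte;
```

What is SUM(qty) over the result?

190

Base: (Seal, qty=1).
Iteration 1: components of {Seal} -> Bearing = 1*2 = 2, Cap = 1*2 = 2, Plate = 1*5 = 5.
Iteration 2: components of {Bearing,Cap,Plate} -> Hub = 2*3 = 6, Motor = 2*3 = 6, Nut = 2*2 = 4, Rod = 5*4 = 20.
Iteration 3: components of {Hub,Motor,Nut,Rod} -> Base = 20*3 = 60, Cover = 20*3 = 60, Shaft = 6*4 = 24.
Iteration 4: no further components; recursion stops.
SUM(qty) = 1 + 5 + 2 + 2 + 20 + 6 + 6 + 4 + 60 + 60 + 24 = 190.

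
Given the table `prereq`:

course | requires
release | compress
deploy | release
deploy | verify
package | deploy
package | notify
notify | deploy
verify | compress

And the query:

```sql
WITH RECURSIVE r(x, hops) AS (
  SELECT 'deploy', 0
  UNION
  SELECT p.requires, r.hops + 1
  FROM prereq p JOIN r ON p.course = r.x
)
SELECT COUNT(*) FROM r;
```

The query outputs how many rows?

4

Base: (deploy, hops=0).
Iteration 1: edges from {deploy} -> (release, hops=1), (verify, hops=1).
Iteration 2: edges from {release,verify} -> (compress, hops=2). [UNION drops 1 duplicate row(s)]
Iteration 3: no outgoing edges from {compress}; recursion stops.
Total rows emitted: 4.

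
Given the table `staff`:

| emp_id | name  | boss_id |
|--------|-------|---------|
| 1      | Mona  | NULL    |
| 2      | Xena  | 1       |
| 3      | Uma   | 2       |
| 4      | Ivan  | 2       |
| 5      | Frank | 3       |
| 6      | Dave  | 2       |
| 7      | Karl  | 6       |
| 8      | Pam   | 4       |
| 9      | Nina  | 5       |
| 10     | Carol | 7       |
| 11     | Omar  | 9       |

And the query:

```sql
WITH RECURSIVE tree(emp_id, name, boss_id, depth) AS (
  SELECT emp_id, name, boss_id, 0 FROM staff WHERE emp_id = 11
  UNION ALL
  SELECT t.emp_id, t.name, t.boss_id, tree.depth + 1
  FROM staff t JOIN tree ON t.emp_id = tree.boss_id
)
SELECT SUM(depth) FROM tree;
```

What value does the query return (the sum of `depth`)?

15

Base: emp_id=11 (Omar), boss_id=9, depth 0.
Iteration 1: join on emp_id=9 -> Nina (id 9, boss_id=5, depth 1).
Iteration 2: join on emp_id=5 -> Frank (id 5, boss_id=3, depth 2).
Iteration 3: join on emp_id=3 -> Uma (id 3, boss_id=2, depth 3).
Iteration 4: join on emp_id=2 -> Xena (id 2, boss_id=1, depth 4).
Iteration 5: join on emp_id=1 -> Mona (id 1, boss_id=NULL, depth 5).
Iteration 6: boss_id is NULL; no match; recursion stops.
SUM(depth) = 0 + 1 + 2 + 3 + 4 + 5 = 15.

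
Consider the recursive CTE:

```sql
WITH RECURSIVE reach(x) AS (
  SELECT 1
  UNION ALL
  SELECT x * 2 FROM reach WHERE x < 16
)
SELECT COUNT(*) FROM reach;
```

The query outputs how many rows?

5

Base: x=1.
Iteration 1: 1 < 16 holds -> x = 1 * 2 = 2.
Iteration 2: 2 < 16 holds -> x = 2 * 2 = 4.
Iteration 3: 4 < 16 holds -> x = 4 * 2 = 8.
Iteration 4: 8 < 16 holds -> x = 8 * 2 = 16.
Iteration 5: 16 < 16 fails; recursion stops.
Total rows emitted: 5.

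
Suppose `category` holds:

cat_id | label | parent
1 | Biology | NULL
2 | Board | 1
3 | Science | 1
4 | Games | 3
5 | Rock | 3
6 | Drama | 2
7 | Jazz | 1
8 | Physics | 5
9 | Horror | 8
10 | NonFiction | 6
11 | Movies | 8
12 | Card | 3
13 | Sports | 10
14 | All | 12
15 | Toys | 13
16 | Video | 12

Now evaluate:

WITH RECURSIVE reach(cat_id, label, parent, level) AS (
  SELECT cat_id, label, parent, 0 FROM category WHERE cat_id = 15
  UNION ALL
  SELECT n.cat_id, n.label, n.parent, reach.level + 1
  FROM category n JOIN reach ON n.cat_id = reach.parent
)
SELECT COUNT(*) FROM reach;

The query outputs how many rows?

6

Base: cat_id=15 (Toys), parent=13, level 0.
Iteration 1: join on cat_id=13 -> Sports (id 13, parent=10, level 1).
Iteration 2: join on cat_id=10 -> NonFiction (id 10, parent=6, level 2).
Iteration 3: join on cat_id=6 -> Drama (id 6, parent=2, level 3).
Iteration 4: join on cat_id=2 -> Board (id 2, parent=1, level 4).
Iteration 5: join on cat_id=1 -> Biology (id 1, parent=NULL, level 5).
Iteration 6: parent is NULL; no match; recursion stops.
Total rows emitted: 6.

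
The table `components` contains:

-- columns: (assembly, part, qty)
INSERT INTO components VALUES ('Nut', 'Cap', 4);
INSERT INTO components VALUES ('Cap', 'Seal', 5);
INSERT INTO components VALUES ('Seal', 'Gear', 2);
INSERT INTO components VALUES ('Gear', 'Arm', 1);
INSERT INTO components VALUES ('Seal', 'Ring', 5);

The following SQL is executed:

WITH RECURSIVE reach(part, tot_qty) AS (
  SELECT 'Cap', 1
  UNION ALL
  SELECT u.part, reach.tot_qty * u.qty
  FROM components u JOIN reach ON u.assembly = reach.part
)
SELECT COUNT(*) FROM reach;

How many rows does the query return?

Base: (Cap, tot_qty=1).
Iteration 1: components of {Cap} -> Seal = 1*5 = 5.
Iteration 2: components of {Seal} -> Gear = 5*2 = 10, Ring = 5*5 = 25.
Iteration 3: components of {Gear,Ring} -> Arm = 10*1 = 10.
Iteration 4: no further components; recursion stops.
Total rows emitted: 5.

5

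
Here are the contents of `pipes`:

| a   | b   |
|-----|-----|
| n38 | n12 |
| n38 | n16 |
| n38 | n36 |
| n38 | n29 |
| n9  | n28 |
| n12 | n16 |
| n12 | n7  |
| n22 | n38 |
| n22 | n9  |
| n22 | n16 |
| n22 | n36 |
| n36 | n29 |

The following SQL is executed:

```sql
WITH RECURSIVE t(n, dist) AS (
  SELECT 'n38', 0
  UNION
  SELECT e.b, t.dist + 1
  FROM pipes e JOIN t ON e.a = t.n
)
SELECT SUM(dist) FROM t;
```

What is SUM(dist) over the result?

10

Base: (n38, dist=0).
Iteration 1: edges from {n38} -> (n12, dist=1), (n16, dist=1), (n29, dist=1), (n36, dist=1).
Iteration 2: edges from {n12,n16,n29,n36} -> (n16, dist=2), (n29, dist=2), (n7, dist=2).
Iteration 3: no outgoing edges from {n16,n29,n7}; recursion stops.
SUM(dist) = 0 + 1 + 1 + 1 + 1 + 2 + 2 + 2 = 10.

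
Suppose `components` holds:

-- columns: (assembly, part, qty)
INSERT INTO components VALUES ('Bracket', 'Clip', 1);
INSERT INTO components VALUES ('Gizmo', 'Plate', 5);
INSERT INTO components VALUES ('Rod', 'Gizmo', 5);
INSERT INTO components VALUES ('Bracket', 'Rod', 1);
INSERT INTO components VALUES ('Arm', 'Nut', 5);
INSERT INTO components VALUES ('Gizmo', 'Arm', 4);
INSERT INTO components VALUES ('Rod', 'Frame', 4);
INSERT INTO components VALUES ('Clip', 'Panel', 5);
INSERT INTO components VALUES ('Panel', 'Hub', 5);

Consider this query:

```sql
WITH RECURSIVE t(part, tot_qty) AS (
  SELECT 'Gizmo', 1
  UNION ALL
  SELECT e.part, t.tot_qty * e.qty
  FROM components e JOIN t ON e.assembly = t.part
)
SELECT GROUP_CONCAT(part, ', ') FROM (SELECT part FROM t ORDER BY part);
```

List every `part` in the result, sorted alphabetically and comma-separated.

Base: (Gizmo, tot_qty=1).
Iteration 1: components of {Gizmo} -> Arm = 1*4 = 4, Plate = 1*5 = 5.
Iteration 2: components of {Arm,Plate} -> Nut = 4*5 = 20.
Iteration 3: no further components; recursion stops.

Arm, Gizmo, Nut, Plate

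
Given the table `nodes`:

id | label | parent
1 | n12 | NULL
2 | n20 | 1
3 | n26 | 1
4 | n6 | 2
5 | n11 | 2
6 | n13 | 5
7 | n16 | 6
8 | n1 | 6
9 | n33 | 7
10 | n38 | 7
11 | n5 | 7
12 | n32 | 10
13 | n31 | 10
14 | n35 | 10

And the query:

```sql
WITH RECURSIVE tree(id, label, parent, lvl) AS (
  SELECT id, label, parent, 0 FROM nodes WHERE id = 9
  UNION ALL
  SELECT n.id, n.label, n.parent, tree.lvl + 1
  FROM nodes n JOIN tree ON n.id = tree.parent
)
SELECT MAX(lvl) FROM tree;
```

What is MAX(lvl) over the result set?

Base: id=9 (n33), parent=7, lvl 0.
Iteration 1: join on id=7 -> n16 (id 7, parent=6, lvl 1).
Iteration 2: join on id=6 -> n13 (id 6, parent=5, lvl 2).
Iteration 3: join on id=5 -> n11 (id 5, parent=2, lvl 3).
Iteration 4: join on id=2 -> n20 (id 2, parent=1, lvl 4).
Iteration 5: join on id=1 -> n12 (id 1, parent=NULL, lvl 5).
Iteration 6: parent is NULL; no match; recursion stops.
lvl values: 0, 1, 2, 3, 4, 5; the maximum is 5.

5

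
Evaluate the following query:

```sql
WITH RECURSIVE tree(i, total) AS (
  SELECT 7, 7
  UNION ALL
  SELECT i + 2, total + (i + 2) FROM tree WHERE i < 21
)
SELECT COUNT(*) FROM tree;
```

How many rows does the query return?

8

Base: i=7, total=7.
Iteration 1: 7 < 21 holds -> i = 7 + 2 = 9, total = 7 + 9 = 16.
Iteration 2: 9 < 21 holds -> i = 9 + 2 = 11, total = 16 + 11 = 27.
Iteration 3: 11 < 21 holds -> i = 11 + 2 = 13, total = 27 + 13 = 40.
Iteration 4: 13 < 21 holds -> i = 13 + 2 = 15, total = 40 + 15 = 55.
Iteration 5: 15 < 21 holds -> i = 15 + 2 = 17, total = 55 + 17 = 72.
Iteration 6: 17 < 21 holds -> i = 17 + 2 = 19, total = 72 + 19 = 91.
Iteration 7: 19 < 21 holds -> i = 19 + 2 = 21, total = 91 + 21 = 112.
Iteration 8: 21 < 21 fails; recursion stops.
Total rows emitted: 8.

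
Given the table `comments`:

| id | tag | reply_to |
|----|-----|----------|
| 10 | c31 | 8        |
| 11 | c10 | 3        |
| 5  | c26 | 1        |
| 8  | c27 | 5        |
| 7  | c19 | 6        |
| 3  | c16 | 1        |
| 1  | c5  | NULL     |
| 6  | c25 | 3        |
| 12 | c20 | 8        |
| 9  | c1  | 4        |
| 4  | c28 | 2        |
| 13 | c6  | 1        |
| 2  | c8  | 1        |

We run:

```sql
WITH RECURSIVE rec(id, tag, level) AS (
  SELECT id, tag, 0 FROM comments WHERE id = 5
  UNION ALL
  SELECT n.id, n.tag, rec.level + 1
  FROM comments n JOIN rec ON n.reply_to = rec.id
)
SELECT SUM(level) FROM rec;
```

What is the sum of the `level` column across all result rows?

5

Base: id=5 (c26) at level 0.
Iteration 1: rows with reply_to in {5} -> c27 (id 8, level 1).
Iteration 2: rows with reply_to in {8} -> c31 (id 10, level 2), c20 (id 12, level 2).
Iteration 3: no rows with reply_to in {10,12}; recursion stops.
SUM(level) = 0 + 1 + 2 + 2 = 5.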